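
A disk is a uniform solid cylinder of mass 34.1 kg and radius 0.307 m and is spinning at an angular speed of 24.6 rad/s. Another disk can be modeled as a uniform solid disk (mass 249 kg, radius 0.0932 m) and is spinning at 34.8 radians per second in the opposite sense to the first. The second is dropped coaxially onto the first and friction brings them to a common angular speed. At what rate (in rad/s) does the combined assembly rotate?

|ω_f| ≈ 0.706 rad/s

No external torque acts about the common axis, so total angular momentum is conserved.
Moments of inertia: I_A = ½(34.1)(0.307)² = 1.607 kg·m²; I_B = ½(249)(0.0932)² = 1.081 kg·m².
Taking A's sense as positive: L = (1.607)(24.6) − (1.081)(34.8) = 1.897 kg·m²·rad/s.
Combined I = 1.607 + 1.081 = 2.688 kg·m².
ω_f = L / I = 1.897 / 2.688 = 0.7056 rad/s.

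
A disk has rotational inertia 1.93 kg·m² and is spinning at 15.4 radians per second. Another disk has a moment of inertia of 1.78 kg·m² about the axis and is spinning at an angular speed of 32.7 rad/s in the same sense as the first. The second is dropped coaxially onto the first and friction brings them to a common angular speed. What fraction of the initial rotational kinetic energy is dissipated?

fraction ≈ 0.117

The coupling torques are internal; angular momentum about the shared axis is conserved.
Taking A's sense as positive: L = (1.930)(15.4) + (1.780)(32.7) = 87.93 kg·m²·rad/s.
Combined I = 1.930 + 1.780 = 3.710 kg·m².
ω_f = L / I = 87.93 / 3.710 = 23.70 rad/s.
KE_i = ½ΣIω² = 1181 J; KE_f = ½(3.710)(23.70)² = 1042 J.
Fraction dissipated = (KE_i − KE_f)/KE_i = 0.1174.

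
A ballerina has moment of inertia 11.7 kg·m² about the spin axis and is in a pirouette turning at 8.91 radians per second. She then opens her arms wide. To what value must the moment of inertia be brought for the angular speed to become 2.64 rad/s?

Angular momentum about the spin axis is conserved since the torque about it is zero.
I₂ = I₁ω₁ / ω₂ = (11.7)(8.91) / (2.64) = 39.49 kg·m².

I₂ ≈ 39.5 kg·m²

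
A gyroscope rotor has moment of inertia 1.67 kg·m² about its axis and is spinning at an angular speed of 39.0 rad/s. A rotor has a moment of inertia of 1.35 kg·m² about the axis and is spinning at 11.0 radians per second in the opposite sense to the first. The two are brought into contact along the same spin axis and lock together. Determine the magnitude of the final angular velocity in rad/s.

|ω_f| ≈ 16.6 rad/s

The coupling torques are internal; angular momentum about the shared axis is conserved.
Taking A's sense as positive: L = (1.670)(39.0) − (1.350)(11.0) = 50.28 kg·m²·rad/s.
Combined I = 1.670 + 1.350 = 3.020 kg·m².
ω_f = L / I = 50.28 / 3.020 = 16.65 rad/s.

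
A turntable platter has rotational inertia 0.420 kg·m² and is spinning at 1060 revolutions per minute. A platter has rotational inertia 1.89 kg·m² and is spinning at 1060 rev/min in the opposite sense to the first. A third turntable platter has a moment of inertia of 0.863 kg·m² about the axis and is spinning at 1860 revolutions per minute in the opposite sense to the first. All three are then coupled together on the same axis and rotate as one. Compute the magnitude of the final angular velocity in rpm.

The coupling torques are internal; angular momentum about the shared axis is conserved.
Taking A's sense as positive: L = (0.4200)(1060) − (1.890)(1060) − (0.8630)(1860) = -3163 kg·m²·rpm.
Combined I = 0.4200 + 1.890 + 0.8630 = 3.173 kg·m².
ω_f = L / I = -3163 / 3.173 = -997.0 rpm.

|ω_f| ≈ 997 rpm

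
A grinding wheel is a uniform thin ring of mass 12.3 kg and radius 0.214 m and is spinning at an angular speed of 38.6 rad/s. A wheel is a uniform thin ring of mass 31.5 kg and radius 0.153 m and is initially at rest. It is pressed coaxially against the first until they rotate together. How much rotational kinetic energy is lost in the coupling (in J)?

ΔKE lost ≈ 238 J

No external torque acts about the common axis, so total angular momentum is conserved.
Moments of inertia: I_A = (12.3)(0.214)² = 0.5633 kg·m²; I_B = (31.5)(0.153)² = 0.7374 kg·m².
Taking A's sense as positive: L = (0.5633)(38.6) = 21.74 kg·m²·rad/s.
Combined I = 0.5633 + 0.7374 = 1.301 kg·m².
ω_f = L / I = 21.74 / 1.301 = 16.72 rad/s.
KE_i = ½ΣIω² = 419.6 J; KE_f = ½(1.301)(16.72)² = 181.7 J.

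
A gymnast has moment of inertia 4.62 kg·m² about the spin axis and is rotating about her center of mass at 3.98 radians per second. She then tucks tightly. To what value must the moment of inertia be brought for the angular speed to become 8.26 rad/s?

Angular momentum about the spin axis is conserved since the torque about it is zero.
I₂ = I₁ω₁ / ω₂ = (4.62)(3.98) / (8.26) = 2.226 kg·m².

I₂ ≈ 2.23 kg·m²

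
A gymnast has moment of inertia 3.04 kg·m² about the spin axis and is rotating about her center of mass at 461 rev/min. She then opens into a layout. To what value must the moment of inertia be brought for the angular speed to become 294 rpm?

No external torque acts about the spin axis, so angular momentum is conserved.
I₂ = I₁ω₁ / ω₂ = (3.04)(461) / (294) = 4.767 kg·m².

I₂ ≈ 4.77 kg·m²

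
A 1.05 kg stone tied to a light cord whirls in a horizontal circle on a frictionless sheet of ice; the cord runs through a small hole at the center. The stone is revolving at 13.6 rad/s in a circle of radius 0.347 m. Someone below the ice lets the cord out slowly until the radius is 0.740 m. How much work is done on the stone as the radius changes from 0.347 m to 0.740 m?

No torque about the axis ⇒ m r₁² ω₁ = m r₂² ω₂.
ω₂ = ω₁ (r₁/r₂)² = (13.6)(0.347/0.740)² = 2.990 rad/s.
W = ΔKE = ½m(v₂² − v₁²) = -9.121 J.

W ≈ -9.12 J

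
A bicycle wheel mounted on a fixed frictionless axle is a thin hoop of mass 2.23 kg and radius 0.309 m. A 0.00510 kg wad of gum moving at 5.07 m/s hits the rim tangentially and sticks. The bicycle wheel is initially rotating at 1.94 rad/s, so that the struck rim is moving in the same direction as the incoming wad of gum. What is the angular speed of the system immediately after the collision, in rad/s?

|ω_f| ≈ 1.97 rad/s

The axle reaction passes through the axle and exerts no torque about it; angular momentum about the axle is conserved through the impact.
I_p = (2.23)(0.309)² = 0.2129 kg·m². Taking the sense of the wad of gum's angular momentum as positive, L_{wad} = m v R = (0.00510)(5.07)(0.309) = 0.007990 kg·m²/s.
L_i = +I_p ω_p + m v R = +(0.2129)(1.94) + 0.007990 = 0.4211 kg·m²/s.
After sticking, I_f = I_p + m R² = 0.2129 + (0.00510)(0.309)² = 0.2134 kg·m².
ω_f = L_i / I_f = 0.4211 / 0.2134 = 1.973 rad/s.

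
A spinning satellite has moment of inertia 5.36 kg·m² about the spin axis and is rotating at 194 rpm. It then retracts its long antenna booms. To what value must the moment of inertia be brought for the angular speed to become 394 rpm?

With no external torque about the axis, L is conserved: I₁ω₁ = I₂ω₂.
I₂ = I₁ω₁ / ω₂ = (5.36)(194) / (394) = 2.639 kg·m².

I₂ ≈ 2.64 kg·m²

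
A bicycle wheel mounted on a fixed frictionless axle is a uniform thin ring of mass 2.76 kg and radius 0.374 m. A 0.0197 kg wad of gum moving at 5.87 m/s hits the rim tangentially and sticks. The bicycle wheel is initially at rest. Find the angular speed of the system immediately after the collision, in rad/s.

The axle reaction passes through the axle and exerts no torque about it; angular momentum about the axle is conserved through the impact.
I_p = (2.76)(0.374)² = 0.3861 kg·m². Taking the sense of the wad of gum's angular momentum as positive, L_{wad} = m v R = (0.0197)(5.87)(0.374) = 0.04325 kg·m²/s.
L_i = 0 + 0.04325 = 0.04325 kg·m²/s.
After sticking, I_f = I_p + m R² = 0.3861 + (0.0197)(0.374)² = 0.3888 kg·m².
ω_f = L_i / I_f = 0.04325 / 0.3888 = 0.1112 rad/s.

|ω_f| ≈ 0.111 rad/s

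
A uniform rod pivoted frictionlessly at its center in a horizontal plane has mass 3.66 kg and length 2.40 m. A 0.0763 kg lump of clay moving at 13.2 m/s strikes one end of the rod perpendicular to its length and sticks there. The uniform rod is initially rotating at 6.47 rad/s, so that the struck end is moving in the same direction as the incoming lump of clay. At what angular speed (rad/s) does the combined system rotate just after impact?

|ω_f| ≈ 6.74 rad/s

The axle reaction passes through the pivot and exerts no torque about it; angular momentum about the pivot is conserved through the impact.
I_p = (1/12)(3.66)(2.40)² = 1.757 kg·m². Taking the sense of the lump of clay's angular momentum as positive, L_{lump} = m v R = (0.0763)(13.2)(2.40/2) = 1.209 kg·m²/s.
L_i = +I_p ω_p + m v R = +(1.757)(6.47) + 1.209 = 12.58 kg·m²/s.
After sticking, I_f = I_p + m R² = 1.757 + (0.0763)(2.40/2)² = 1.867 kg·m².
ω_f = L_i / I_f = 12.58 / 1.867 = 6.737 rad/s.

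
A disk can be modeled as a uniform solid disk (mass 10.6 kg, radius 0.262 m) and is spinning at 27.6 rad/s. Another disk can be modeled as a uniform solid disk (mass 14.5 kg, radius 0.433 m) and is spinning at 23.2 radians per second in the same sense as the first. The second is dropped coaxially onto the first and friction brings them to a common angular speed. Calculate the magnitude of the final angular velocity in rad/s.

No external torque acts about the common axis, so total angular momentum is conserved.
Moments of inertia: I_A = ½(10.6)(0.262)² = 0.3638 kg·m²; I_B = ½(14.5)(0.433)² = 1.359 kg·m².
Taking A's sense as positive: L = (0.3638)(27.6) + (1.359)(23.2) = 41.58 kg·m²·rad/s.
Combined I = 0.3638 + 1.359 = 1.723 kg·m².
ω_f = L / I = 41.58 / 1.723 = 24.13 rad/s.

|ω_f| ≈ 24.1 rad/s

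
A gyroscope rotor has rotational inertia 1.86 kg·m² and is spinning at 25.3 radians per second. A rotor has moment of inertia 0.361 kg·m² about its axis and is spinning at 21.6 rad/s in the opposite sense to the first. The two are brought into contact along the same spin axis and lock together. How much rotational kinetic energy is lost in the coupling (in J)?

ΔKE lost ≈ 332 J

The coupling torques are internal; angular momentum about the shared axis is conserved.
Taking A's sense as positive: L = (1.860)(25.3) − (0.3610)(21.6) = 39.26 kg·m²·rad/s.
Combined I = 1.860 + 0.3610 = 2.221 kg·m².
ω_f = L / I = 39.26 / 2.221 = 17.68 rad/s.
KE_i = ½ΣIω² = 679.5 J; KE_f = ½(2.221)(17.68)² = 347.0 J.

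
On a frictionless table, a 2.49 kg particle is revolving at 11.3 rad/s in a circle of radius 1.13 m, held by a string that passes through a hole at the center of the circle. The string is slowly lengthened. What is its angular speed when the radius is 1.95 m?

ω₂ ≈ 3.79 rad/s

No torque about the axis ⇒ m r₁² ω₁ = m r₂² ω₂.
ω₂ = ω₁ (r₁/r₂)² = (11.3)(1.13/1.95)² = 3.795 rad/s.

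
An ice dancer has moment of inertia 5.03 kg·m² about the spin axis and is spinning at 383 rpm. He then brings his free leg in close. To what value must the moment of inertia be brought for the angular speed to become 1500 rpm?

With no external torque about the axis, L is conserved: I₁ω₁ = I₂ω₂.
I₂ = I₁ω₁ / ω₂ = (5.03)(383) / (1500) = 1.284 kg·m².

I₂ ≈ 1.28 kg·m²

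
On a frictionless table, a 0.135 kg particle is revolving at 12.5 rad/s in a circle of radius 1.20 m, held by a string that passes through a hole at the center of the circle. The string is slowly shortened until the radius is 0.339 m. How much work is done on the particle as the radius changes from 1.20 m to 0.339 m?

W ≈ 175 J

No torque about the axis ⇒ m r₁² ω₁ = m r₂² ω₂.
ω₂ = ω₁ (r₁/r₂)² = (12.5)(1.20/0.339)² = 156.6 rad/s.
W = ΔKE = ½m(v₂² − v₁²) = 175.1 J.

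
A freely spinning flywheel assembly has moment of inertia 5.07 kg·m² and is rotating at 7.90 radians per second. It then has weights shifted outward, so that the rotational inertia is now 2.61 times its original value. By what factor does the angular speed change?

ω₂/ω₁ ≈ 0.383

Angular momentum about the spin axis is conserved since the torque about it is zero.
I₂ = 2.61 × 5.07 = 13.23 kg·m².
ω₂/ω₁ = I₁/I₂ = 5.070 / 13.23 = 0.3831.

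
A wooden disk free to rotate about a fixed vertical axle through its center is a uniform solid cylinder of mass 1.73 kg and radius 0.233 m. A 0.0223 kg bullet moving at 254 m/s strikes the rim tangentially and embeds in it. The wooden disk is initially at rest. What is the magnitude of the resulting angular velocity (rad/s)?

|ω_f| ≈ 27.4 rad/s

The axle reaction passes through the axle and exerts no torque about it; angular momentum about the axle is conserved through the impact.
I_p = ½(1.73)(0.233)² = 0.04696 kg·m². Taking the sense of the bullet's angular momentum as positive, L_{bullet} = m v R = (0.0223)(254)(0.233) = 1.320 kg·m²/s.
L_i = 0 + 1.320 = 1.320 kg·m²/s.
After sticking, I_f = I_p + m R² = 0.04696 + (0.0223)(0.233)² = 0.04817 kg·m².
ω_f = L_i / I_f = 1.320 / 0.04817 = 27.40 rad/s.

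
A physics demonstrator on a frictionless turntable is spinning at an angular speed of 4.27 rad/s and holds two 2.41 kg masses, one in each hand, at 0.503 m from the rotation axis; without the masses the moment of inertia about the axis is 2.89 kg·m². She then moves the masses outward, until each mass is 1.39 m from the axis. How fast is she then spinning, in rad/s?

ω₂ ≈ 1.44 rad/s

With no external torque about the axis, L is conserved: I₁ω₁ = I₂ω₂.
I₁ = 2.89 + 2(2.41)(0.503)² = 4.110 kg·m²; I₂ = 2.89 + 2(2.41)(1.39)² = 12.20 kg·m².
ω₂ = I₁ω₁ / I₂ = (4.110)(4.27 rad/s) / (12.20) = 1.438 rad/s.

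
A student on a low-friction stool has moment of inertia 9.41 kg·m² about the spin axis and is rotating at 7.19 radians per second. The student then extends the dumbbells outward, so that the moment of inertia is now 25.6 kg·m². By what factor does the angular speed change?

With no external torque about the axis, L is conserved: I₁ω₁ = I₂ω₂.
ω₂/ω₁ = I₁/I₂ = 9.410 / 25.60 = 0.3676.

ω₂/ω₁ ≈ 0.368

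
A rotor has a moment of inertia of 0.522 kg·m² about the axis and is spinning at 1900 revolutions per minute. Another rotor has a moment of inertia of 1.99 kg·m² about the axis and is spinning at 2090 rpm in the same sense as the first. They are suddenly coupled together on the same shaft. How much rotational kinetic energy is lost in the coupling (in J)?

The coupling torques are internal; angular momentum about the shared axis is conserved.
Taking A's sense as positive: L = (0.5220)(1900) + (1.990)(2090) = 5151 kg·m²·rpm.
Combined I = 0.5220 + 1.990 = 2.512 kg·m².
ω_f = L / I = 5151 / 2.512 = 2051 rpm.
KE_i = ½ΣIω² = 57990 J; KE_f = ½(2.512)(214.7)² = 57910 J.

ΔKE lost ≈ 81.9 J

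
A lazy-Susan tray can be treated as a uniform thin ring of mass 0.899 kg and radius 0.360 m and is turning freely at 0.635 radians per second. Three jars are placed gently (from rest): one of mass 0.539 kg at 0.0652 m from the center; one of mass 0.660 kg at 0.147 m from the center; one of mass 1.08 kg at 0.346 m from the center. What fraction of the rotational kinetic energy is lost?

No external torque acts about the center; L_before = L_after.
I_p = (0.899)(0.360)² = 0.1165 kg·m².
Added inertia Σmr² = (0.539)(0.0652)² + (0.660)(0.147)² + (1.08)(0.346)² = 0.1458 kg·m²; I_f = 0.1165 + 0.1458 = 0.2624 kg·m².
ω_f = I_p ω_i / I_f = (0.1165)(0.635) / 0.2624 = 0.2820 rad/s.
KE_i = ½(0.1165)(0.6350 rad/s)² = 0.02349 J; KE_f = ½(0.2624)(0.2820)² = 0.01043 J.
Fraction lost = 0.5559.

fraction ≈ 0.556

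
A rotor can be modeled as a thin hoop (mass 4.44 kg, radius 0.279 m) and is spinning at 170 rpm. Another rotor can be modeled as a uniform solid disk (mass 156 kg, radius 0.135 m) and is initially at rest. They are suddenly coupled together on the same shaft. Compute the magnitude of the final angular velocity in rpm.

|ω_f| ≈ 33.2 rpm

No external torque acts about the common axis, so total angular momentum is conserved.
Moments of inertia: I_A = (4.44)(0.279)² = 0.3456 kg·m²; I_B = ½(156)(0.135)² = 1.422 kg·m².
Taking A's sense as positive: L = (0.3456)(170) = 58.75 kg·m²·rpm.
Combined I = 0.3456 + 1.422 = 1.767 kg·m².
ω_f = L / I = 58.75 / 1.767 = 33.25 rpm.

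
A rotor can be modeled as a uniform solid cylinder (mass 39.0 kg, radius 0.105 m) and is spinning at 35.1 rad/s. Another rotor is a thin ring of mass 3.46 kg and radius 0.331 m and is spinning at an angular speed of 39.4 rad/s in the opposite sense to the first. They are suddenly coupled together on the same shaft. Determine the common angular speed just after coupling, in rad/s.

|ω_f| ≈ 12.4 rad/s

No external torque acts about the common axis, so total angular momentum is conserved.
Moments of inertia: I_A = ½(39.0)(0.105)² = 0.2150 kg·m²; I_B = (3.46)(0.331)² = 0.3791 kg·m².
Taking A's sense as positive: L = (0.2150)(35.1) − (0.3791)(39.4) = -7.390 kg·m²·rad/s.
Combined I = 0.2150 + 0.3791 = 0.5941 kg·m².
ω_f = L / I = -7.390 / 0.5941 = -12.44 rad/s.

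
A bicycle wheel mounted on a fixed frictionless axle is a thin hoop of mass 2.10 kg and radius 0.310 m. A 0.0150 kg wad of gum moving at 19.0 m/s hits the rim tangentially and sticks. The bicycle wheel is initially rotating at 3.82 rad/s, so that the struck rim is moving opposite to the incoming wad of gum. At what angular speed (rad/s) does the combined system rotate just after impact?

The axle reaction passes through the axle and exerts no torque about it; angular momentum about the axle is conserved through the impact.
I_p = (2.10)(0.310)² = 0.2018 kg·m². Taking the sense of the wad of gum's angular momentum as positive, L_{wad} = m v R = (0.0150)(19.0)(0.310) = 0.08835 kg·m²/s.
L_i = −I_p ω_p + m v R = −(0.2018)(3.82) + 0.08835 = -0.6826 kg·m²/s.
After sticking, I_f = I_p + m R² = 0.2018 + (0.0150)(0.310)² = 0.2033 kg·m².
ω_f = L_i / I_f = -0.6826 / 0.2033 = -3.358 rad/s.

|ω_f| ≈ 3.36 rad/s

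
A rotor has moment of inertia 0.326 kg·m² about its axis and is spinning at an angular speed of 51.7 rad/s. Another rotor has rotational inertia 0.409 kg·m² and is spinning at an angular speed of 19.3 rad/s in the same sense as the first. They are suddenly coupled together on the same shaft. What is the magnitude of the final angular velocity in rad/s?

No external torque acts about the common axis, so total angular momentum is conserved.
Taking A's sense as positive: L = (0.3260)(51.7) + (0.4090)(19.3) = 24.75 kg·m²·rad/s.
Combined I = 0.3260 + 0.4090 = 0.7350 kg·m².
ω_f = L / I = 24.75 / 0.7350 = 33.67 rad/s.

|ω_f| ≈ 33.7 rad/s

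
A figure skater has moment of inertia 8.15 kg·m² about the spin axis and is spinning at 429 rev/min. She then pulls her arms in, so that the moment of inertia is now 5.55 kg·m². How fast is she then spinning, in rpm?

ω₂ ≈ 630 rpm

Angular momentum about the spin axis is conserved since the torque about it is zero.
ω₂ = I₁ω₁ / I₂ = (8.150)(429 rpm) / (5.550) = 630.0 rpm.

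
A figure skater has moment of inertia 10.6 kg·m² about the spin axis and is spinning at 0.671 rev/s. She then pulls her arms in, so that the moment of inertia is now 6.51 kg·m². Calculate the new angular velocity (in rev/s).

No external torque acts about the spin axis, so angular momentum is conserved.
ω₂ = I₁ω₁ / I₂ = (10.60)(0.671 rev/s) / (6.510) = 1.093 rev/s.

ω₂ ≈ 1.09 rev/s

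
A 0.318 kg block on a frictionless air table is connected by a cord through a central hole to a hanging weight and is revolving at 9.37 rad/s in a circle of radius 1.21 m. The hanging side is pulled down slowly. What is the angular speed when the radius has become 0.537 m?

No torque about the axis ⇒ m r₁² ω₁ = m r₂² ω₂.
ω₂ = ω₁ (r₁/r₂)² = (9.37)(1.21/0.537)² = 47.57 rad/s.

ω₂ ≈ 47.6 rad/s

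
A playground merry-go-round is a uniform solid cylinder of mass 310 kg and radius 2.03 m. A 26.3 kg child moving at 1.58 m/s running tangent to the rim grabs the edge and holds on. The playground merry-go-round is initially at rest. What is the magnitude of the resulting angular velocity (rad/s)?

About the axle the impulsive forces during the collision are internal, so angular momentum about that axis is conserved.
I_p = ½(310)(2.03)² = 638.7 kg·m². Taking the sense of the child's angular momentum as positive, L_{child} = m v R = (26.3)(1.58)(2.03) = 84.35 kg·m²/s.
L_i = 0 + 84.35 = 84.35 kg·m²/s.
After sticking, I_f = I_p + m R² = 638.7 + (26.3)(2.03)² = 747.1 kg·m².
ω_f = L_i / I_f = 84.35 / 747.1 = 0.1129 rad/s.

|ω_f| ≈ 0.113 rad/s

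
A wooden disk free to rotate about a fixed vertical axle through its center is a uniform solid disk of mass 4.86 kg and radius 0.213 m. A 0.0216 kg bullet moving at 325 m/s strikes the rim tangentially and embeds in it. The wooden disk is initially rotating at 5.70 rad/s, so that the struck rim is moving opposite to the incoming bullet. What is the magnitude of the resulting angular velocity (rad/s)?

About the axle the impulsive forces during the collision are internal, so angular momentum about that axis is conserved.
I_p = ½(4.86)(0.213)² = 0.1102 kg·m². Taking the sense of the bullet's angular momentum as positive, L_{bullet} = m v R = (0.0216)(325)(0.213) = 1.495 kg·m²/s.
L_i = −I_p ω_p + m v R = −(0.1102)(5.70) + 1.495 = 0.8669 kg·m²/s.
After sticking, I_f = I_p + m R² = 0.1102 + (0.0216)(0.213)² = 0.1112 kg·m².
ω_f = L_i / I_f = 0.8669 / 0.1112 = 7.794 rad/s.

|ω_f| ≈ 7.79 rad/s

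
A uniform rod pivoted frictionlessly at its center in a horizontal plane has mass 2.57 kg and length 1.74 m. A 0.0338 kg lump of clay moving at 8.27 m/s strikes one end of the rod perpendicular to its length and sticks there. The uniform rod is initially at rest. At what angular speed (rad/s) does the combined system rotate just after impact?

About the pivot the impulsive forces during the collision are internal, so angular momentum about that axis is conserved.
I_p = (1/12)(2.57)(1.74)² = 0.6484 kg·m². Taking the sense of the lump of clay's angular momentum as positive, L_{lump} = m v R = (0.0338)(8.27)(1.74/2) = 0.2432 kg·m²/s.
L_i = 0 + 0.2432 = 0.2432 kg·m²/s.
After sticking, I_f = I_p + m R² = 0.6484 + (0.0338)(1.74/2)² = 0.6740 kg·m².
ω_f = L_i / I_f = 0.2432 / 0.6740 = 0.3608 rad/s.

|ω_f| ≈ 0.361 rad/s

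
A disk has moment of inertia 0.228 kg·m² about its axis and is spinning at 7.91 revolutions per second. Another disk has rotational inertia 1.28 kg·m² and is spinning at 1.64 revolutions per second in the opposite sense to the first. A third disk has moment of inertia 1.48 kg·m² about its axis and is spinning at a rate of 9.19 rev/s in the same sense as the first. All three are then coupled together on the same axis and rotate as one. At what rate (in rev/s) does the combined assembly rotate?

No external torque acts about the common axis, so total angular momentum is conserved.
Taking A's sense as positive: L = (0.2280)(7.91) − (1.280)(1.64) + (1.480)(9.19) = 13.31 kg·m²·rev/s.
Combined I = 0.2280 + 1.280 + 1.480 = 2.988 kg·m².
ω_f = L / I = 13.31 / 2.988 = 4.453 rev/s.

|ω_f| ≈ 4.45 rev/s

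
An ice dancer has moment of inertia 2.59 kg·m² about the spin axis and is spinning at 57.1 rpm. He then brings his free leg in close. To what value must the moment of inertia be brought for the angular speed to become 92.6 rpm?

With no external torque about the axis, L is conserved: I₁ω₁ = I₂ω₂.
I₂ = I₁ω₁ / ω₂ = (2.59)(57.1) / (92.6) = 1.597 kg·m².

I₂ ≈ 1.60 kg·m²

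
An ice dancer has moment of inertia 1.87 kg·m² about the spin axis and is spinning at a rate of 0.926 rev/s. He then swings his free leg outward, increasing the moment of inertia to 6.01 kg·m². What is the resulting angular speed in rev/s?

No external torque acts about the spin axis, so angular momentum is conserved.
ω₂ = I₁ω₁ / I₂ = (1.870)(0.926 rev/s) / (6.010) = 0.2881 rev/s.

ω₂ ≈ 0.288 rev/s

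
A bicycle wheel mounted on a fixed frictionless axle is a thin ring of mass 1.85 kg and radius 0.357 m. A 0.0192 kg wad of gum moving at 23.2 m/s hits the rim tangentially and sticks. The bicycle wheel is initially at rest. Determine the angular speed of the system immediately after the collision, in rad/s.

|ω_f| ≈ 0.668 rad/s

About the axle the impulsive forces during the collision are internal, so angular momentum about that axis is conserved.
I_p = (1.85)(0.357)² = 0.2358 kg·m². Taking the sense of the wad of gum's angular momentum as positive, L_{wad} = m v R = (0.0192)(23.2)(0.357) = 0.1590 kg·m²/s.
L_i = 0 + 0.1590 = 0.1590 kg·m²/s.
After sticking, I_f = I_p + m R² = 0.2358 + (0.0192)(0.357)² = 0.2382 kg·m².
ω_f = L_i / I_f = 0.1590 / 0.2382 = 0.6675 rad/s.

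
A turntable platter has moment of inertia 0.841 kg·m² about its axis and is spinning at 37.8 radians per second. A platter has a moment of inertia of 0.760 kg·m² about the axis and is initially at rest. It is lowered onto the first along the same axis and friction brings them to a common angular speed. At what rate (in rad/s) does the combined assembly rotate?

No external torque acts about the common axis, so total angular momentum is conserved.
Taking A's sense as positive: L = (0.8410)(37.8) = 31.79 kg·m²·rad/s.
Combined I = 0.8410 + 0.7600 = 1.601 kg·m².
ω_f = L / I = 31.79 / 1.601 = 19.86 rad/s.

|ω_f| ≈ 19.9 rad/s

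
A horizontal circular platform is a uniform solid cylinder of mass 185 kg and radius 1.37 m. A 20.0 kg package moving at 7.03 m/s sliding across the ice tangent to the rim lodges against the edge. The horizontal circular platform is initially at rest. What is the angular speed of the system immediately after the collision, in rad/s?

About the central axle the impulsive forces during the collision are internal, so angular momentum about that axis is conserved.
I_p = ½(185)(1.37)² = 173.6 kg·m². Taking the sense of the package's angular momentum as positive, L_{package} = m v R = (20.0)(7.03)(1.37) = 192.6 kg·m²/s.
L_i = 0 + 192.6 = 192.6 kg·m²/s.
After sticking, I_f = I_p + m R² = 173.6 + (20.0)(1.37)² = 211.2 kg·m².
ω_f = L_i / I_f = 192.6 / 211.2 = 0.9122 rad/s.

|ω_f| ≈ 0.912 rad/s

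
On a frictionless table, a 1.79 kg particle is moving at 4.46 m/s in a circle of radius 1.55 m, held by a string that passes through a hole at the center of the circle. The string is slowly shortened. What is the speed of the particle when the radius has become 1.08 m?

The only horizontal force on the mass is along the cord (radial), so it exerts no torque about the hole and angular momentum m v r is conserved.
v₂ = v₁ r₁ / r₂ = (4.46)(1.55) / (1.08) = 6.401 m/s.

v₂ ≈ 6.40 m/s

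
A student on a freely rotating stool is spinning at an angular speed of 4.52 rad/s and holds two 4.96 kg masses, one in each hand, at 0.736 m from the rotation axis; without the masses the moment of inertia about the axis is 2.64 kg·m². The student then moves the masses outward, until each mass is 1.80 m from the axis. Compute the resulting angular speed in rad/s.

ω₂ ≈ 1.04 rad/s

With no external torque about the axis, L is conserved: I₁ω₁ = I₂ω₂.
I₁ = 2.64 + 2(4.96)(0.736)² = 8.014 kg·m²; I₂ = 2.64 + 2(4.96)(1.80)² = 34.78 kg·m².
ω₂ = I₁ω₁ / I₂ = (8.014)(4.52 rad/s) / (34.78) = 1.041 rad/s.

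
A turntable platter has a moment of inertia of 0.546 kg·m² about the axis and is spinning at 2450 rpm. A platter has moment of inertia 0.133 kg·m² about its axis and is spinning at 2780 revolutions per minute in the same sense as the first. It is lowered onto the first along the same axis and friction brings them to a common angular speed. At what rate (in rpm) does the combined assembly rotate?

No external torque acts about the common axis, so total angular momentum is conserved.
Taking A's sense as positive: L = (0.5460)(2450) + (0.1330)(2780) = 1707 kg·m²·rpm.
Combined I = 0.5460 + 0.1330 = 0.6790 kg·m².
ω_f = L / I = 1707 / 0.6790 = 2515 rpm.

|ω_f| ≈ 2510 rpm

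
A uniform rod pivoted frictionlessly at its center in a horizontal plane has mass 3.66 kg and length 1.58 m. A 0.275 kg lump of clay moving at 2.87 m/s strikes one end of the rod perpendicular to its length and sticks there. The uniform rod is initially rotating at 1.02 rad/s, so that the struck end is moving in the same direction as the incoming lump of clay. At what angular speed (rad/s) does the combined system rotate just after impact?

The axle reaction passes through the pivot and exerts no torque about it; angular momentum about the pivot is conserved through the impact.
I_p = (1/12)(3.66)(1.58)² = 0.7614 kg·m². Taking the sense of the lump of clay's angular momentum as positive, L_{lump} = m v R = (0.275)(2.87)(1.58/2) = 0.6235 kg·m²/s.
L_i = +I_p ω_p + m v R = +(0.7614)(1.02) + 0.6235 = 1.400 kg·m²/s.
After sticking, I_f = I_p + m R² = 0.7614 + (0.275)(1.58/2)² = 0.9330 kg·m².
ω_f = L_i / I_f = 1.400 / 0.9330 = 1.501 rad/s.

|ω_f| ≈ 1.50 rad/s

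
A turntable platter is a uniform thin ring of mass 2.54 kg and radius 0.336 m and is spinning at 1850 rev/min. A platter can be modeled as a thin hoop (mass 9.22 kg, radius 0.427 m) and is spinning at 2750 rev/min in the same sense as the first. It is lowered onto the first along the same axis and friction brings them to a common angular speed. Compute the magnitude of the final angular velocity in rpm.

The coupling torques are internal; angular momentum about the shared axis is conserved.
Moments of inertia: I_A = (2.54)(0.336)² = 0.2868 kg·m²; I_B = (9.22)(0.427)² = 1.681 kg·m².
Taking A's sense as positive: L = (0.2868)(1850) + (1.681)(2750) = 5153 kg·m²·rpm.
Combined I = 0.2868 + 1.681 = 1.968 kg·m².
ω_f = L / I = 5153 / 1.968 = 2619 rpm.

|ω_f| ≈ 2620 rpm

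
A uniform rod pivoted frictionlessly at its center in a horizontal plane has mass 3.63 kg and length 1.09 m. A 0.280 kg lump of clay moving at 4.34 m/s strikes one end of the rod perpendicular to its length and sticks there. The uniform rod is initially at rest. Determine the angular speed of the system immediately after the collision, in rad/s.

|ω_f| ≈ 1.50 rad/s

The axle reaction passes through the pivot and exerts no torque about it; angular momentum about the pivot is conserved through the impact.
I_p = (1/12)(3.63)(1.09)² = 0.3594 kg·m². Taking the sense of the lump of clay's angular momentum as positive, L_{lump} = m v R = (0.280)(4.34)(1.09/2) = 0.6623 kg·m²/s.
L_i = 0 + 0.6623 = 0.6623 kg·m²/s.
After sticking, I_f = I_p + m R² = 0.3594 + (0.280)(1.09/2)² = 0.4426 kg·m².
ω_f = L_i / I_f = 0.6623 / 0.4426 = 1.496 rad/s.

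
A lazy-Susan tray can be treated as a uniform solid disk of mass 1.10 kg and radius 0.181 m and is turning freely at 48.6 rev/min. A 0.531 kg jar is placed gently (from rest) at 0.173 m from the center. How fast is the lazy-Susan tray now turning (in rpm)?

ω_f ≈ 25.8 rpm

The added mass arrives with no angular momentum about the center, and any external torque about the center is negligible, so the system's angular momentum is conserved.
I_p = ½(1.10)(0.181)² = 0.01802 kg·m².
Added inertia Σmr² = (0.531)(0.173)² = 0.01589 kg·m²; I_f = 0.01802 + 0.01589 = 0.03391 kg·m².
ω_f = I_p ω_i / I_f = (0.01802)(48.6) / 0.03391 = 25.82 rpm.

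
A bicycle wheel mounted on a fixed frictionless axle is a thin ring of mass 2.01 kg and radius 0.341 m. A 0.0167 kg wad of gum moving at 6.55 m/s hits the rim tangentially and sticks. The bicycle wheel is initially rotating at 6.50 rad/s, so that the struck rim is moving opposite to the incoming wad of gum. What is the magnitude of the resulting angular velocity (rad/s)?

|ω_f| ≈ 6.29 rad/s

About the axle the impulsive forces during the collision are internal, so angular momentum about that axis is conserved.
I_p = (2.01)(0.341)² = 0.2337 kg·m². Taking the sense of the wad of gum's angular momentum as positive, L_{wad} = m v R = (0.0167)(6.55)(0.341) = 0.03730 kg·m²/s.
L_i = −I_p ω_p + m v R = −(0.2337)(6.50) + 0.03730 = -1.482 kg·m²/s.
After sticking, I_f = I_p + m R² = 0.2337 + (0.0167)(0.341)² = 0.2357 kg·m².
ω_f = L_i / I_f = -1.482 / 0.2357 = -6.288 rad/s.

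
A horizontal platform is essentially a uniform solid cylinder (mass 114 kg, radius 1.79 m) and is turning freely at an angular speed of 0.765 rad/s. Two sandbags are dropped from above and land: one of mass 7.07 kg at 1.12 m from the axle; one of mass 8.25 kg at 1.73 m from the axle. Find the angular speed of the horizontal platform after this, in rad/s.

ω_f ≈ 0.646 rad/s

The added mass arrives with no angular momentum about the axle, and any external torque about the axle is negligible, so the system's angular momentum is conserved.
I_p = ½(114)(1.79)² = 182.6 kg·m².
Added inertia Σmr² = (7.07)(1.12)² + (8.25)(1.73)² = 33.56 kg·m²; I_f = 182.6 + 33.56 = 216.2 kg·m².
ω_f = I_p ω_i / I_f = (182.6)(0.765) / 216.2 = 0.6462 rad/s.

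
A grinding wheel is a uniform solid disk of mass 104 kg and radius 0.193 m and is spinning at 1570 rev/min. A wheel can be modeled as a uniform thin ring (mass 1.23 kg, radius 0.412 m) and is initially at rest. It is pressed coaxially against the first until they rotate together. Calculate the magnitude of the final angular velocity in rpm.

|ω_f| ≈ 1420 rpm

The coupling torques are internal; angular momentum about the shared axis is conserved.
Moments of inertia: I_A = ½(104)(0.193)² = 1.937 kg·m²; I_B = (1.23)(0.412)² = 0.2088 kg·m².
Taking A's sense as positive: L = (1.937)(1570) = 3041 kg·m²·rpm.
Combined I = 1.937 + 0.2088 = 2.146 kg·m².
ω_f = L / I = 3041 / 2.146 = 1417 rpm.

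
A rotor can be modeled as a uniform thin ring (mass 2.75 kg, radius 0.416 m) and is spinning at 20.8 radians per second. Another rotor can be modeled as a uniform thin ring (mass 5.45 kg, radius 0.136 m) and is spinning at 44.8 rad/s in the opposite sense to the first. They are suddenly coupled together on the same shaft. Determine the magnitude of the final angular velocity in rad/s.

The coupling torques are internal; angular momentum about the shared axis is conserved.
Moments of inertia: I_A = (2.75)(0.416)² = 0.4759 kg·m²; I_B = (5.45)(0.136)² = 0.1008 kg·m².
Taking A's sense as positive: L = (0.4759)(20.8) − (0.1008)(44.8) = 5.383 kg·m²·rad/s.
Combined I = 0.4759 + 0.1008 = 0.5767 kg·m².
ω_f = L / I = 5.383 / 0.5767 = 9.334 rad/s.

|ω_f| ≈ 9.33 rad/s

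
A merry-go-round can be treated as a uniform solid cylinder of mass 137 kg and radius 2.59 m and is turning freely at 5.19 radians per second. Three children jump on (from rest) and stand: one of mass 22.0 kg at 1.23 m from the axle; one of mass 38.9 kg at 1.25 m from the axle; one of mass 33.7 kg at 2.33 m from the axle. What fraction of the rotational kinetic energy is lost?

No external torque acts about the axle; L_before = L_after.
I_p = ½(137)(2.59)² = 459.5 kg·m².
Added inertia Σmr² = (22.0)(1.23)² + (38.9)(1.25)² + (33.7)(2.33)² = 277.0 kg·m²; I_f = 459.5 + 277.0 = 736.5 kg·m².
ω_f = I_p ω_i / I_f = (459.5)(5.19) / 736.5 = 3.238 rad/s.
KE_i = ½(459.5)(5.190 rad/s)² = 6189 J; KE_f = ½(736.5)(3.238)² = 3861 J.
Fraction lost = 0.3761.

fraction ≈ 0.376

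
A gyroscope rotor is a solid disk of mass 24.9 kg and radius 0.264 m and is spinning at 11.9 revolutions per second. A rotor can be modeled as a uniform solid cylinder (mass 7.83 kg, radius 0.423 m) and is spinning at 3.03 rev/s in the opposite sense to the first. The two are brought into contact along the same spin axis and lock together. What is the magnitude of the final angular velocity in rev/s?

No external torque acts about the common axis, so total angular momentum is conserved.
Moments of inertia: I_A = ½(24.9)(0.264)² = 0.8677 kg·m²; I_B = ½(7.83)(0.423)² = 0.7005 kg·m².
Taking A's sense as positive: L = (0.8677)(11.9) − (0.7005)(3.03) = 8.203 kg·m²·rev/s.
Combined I = 0.8677 + 0.7005 = 1.568 kg·m².
ω_f = L / I = 8.203 / 1.568 = 5.231 rev/s.

|ω_f| ≈ 5.23 rev/s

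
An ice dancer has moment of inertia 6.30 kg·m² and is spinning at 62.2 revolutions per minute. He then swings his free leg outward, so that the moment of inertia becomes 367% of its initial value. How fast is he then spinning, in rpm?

With no external torque about the axis, L is conserved: I₁ω₁ = I₂ω₂.
I₂ = 3.67 × 6.30 = 23.12 kg·m².
ω₂ = I₁ω₁ / I₂ = (6.300)(62.2 rpm) / (23.12) = 16.95 rpm.

ω₂ ≈ 16.9 rpm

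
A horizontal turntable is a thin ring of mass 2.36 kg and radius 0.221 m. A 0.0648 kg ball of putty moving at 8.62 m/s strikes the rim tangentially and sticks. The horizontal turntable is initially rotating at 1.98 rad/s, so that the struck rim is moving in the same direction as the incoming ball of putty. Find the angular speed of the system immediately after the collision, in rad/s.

The axle reaction passes through the axle and exerts no torque about it; angular momentum about the axle is conserved through the impact.
I_p = (2.36)(0.221)² = 0.1153 kg·m². Taking the sense of the ball of putty's angular momentum as positive, L_{ball} = m v R = (0.0648)(8.62)(0.221) = 0.1234 kg·m²/s.
L_i = +I_p ω_p + m v R = +(0.1153)(1.98) + 0.1234 = 0.3517 kg·m²/s.
After sticking, I_f = I_p + m R² = 0.1153 + (0.0648)(0.221)² = 0.1184 kg·m².
ω_f = L_i / I_f = 0.3517 / 0.1184 = 2.969 rad/s.

|ω_f| ≈ 2.97 rad/s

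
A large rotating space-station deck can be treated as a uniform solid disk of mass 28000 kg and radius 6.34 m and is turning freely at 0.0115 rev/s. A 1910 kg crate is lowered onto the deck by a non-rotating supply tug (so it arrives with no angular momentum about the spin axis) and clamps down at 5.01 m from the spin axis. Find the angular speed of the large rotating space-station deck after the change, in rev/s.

The added mass arrives with no angular momentum about the spin axis, and any external torque about the spin axis is negligible, so the system's angular momentum is conserved.
I_p = ½(28000)(6.34)² = 5.627e+05 kg·m².
Added inertia Σmr² = (1910)(5.01)² = 47940 kg·m²; I_f = 5.627e+05 + 47940 = 6.107e+05 kg·m².
ω_f = I_p ω_i / I_f = (5.627e+05)(0.0115) / 6.107e+05 = 0.01060 rev/s.

ω_f ≈ 0.0106 rev/s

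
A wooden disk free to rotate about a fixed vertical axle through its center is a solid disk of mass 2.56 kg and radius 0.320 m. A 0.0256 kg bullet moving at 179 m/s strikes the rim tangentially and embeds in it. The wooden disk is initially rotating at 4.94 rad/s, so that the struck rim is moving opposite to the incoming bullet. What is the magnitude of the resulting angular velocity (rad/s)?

The axle reaction passes through the axle and exerts no torque about it; angular momentum about the axle is conserved through the impact.
I_p = ½(2.56)(0.320)² = 0.1311 kg·m². Taking the sense of the bullet's angular momentum as positive, L_{bullet} = m v R = (0.0256)(179)(0.320) = 1.466 kg·m²/s.
L_i = −I_p ω_p + m v R = −(0.1311)(4.94) + 1.466 = 0.8189 kg·m²/s.
After sticking, I_f = I_p + m R² = 0.1311 + (0.0256)(0.320)² = 0.1337 kg·m².
ω_f = L_i / I_f = 0.8189 / 0.1337 = 6.125 rad/s.

|ω_f| ≈ 6.12 rad/s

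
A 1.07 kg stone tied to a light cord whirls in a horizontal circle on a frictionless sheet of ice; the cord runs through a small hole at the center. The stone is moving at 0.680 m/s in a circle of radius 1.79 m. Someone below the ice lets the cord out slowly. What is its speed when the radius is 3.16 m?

The only horizontal force on the mass is along the cord (radial), so it exerts no torque about the hole and angular momentum m v r is conserved.
v₂ = v₁ r₁ / r₂ = (0.680)(1.79) / (3.16) = 0.3852 m/s.

v₂ ≈ 0.385 m/s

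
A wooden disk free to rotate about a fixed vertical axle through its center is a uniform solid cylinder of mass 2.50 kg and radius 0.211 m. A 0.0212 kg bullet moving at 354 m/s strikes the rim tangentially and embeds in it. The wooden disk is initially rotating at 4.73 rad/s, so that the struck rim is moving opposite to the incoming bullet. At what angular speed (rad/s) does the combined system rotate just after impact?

|ω_f| ≈ 23.3 rad/s

About the axle the impulsive forces during the collision are internal, so angular momentum about that axis is conserved.
I_p = ½(2.50)(0.211)² = 0.05565 kg·m². Taking the sense of the bullet's angular momentum as positive, L_{bullet} = m v R = (0.0212)(354)(0.211) = 1.584 kg·m²/s.
L_i = −I_p ω_p + m v R = −(0.05565)(4.73) + 1.584 = 1.320 kg·m²/s.
After sticking, I_f = I_p + m R² = 0.05565 + (0.0212)(0.211)² = 0.05660 kg·m².
ω_f = L_i / I_f = 1.320 / 0.05660 = 23.33 rad/s.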